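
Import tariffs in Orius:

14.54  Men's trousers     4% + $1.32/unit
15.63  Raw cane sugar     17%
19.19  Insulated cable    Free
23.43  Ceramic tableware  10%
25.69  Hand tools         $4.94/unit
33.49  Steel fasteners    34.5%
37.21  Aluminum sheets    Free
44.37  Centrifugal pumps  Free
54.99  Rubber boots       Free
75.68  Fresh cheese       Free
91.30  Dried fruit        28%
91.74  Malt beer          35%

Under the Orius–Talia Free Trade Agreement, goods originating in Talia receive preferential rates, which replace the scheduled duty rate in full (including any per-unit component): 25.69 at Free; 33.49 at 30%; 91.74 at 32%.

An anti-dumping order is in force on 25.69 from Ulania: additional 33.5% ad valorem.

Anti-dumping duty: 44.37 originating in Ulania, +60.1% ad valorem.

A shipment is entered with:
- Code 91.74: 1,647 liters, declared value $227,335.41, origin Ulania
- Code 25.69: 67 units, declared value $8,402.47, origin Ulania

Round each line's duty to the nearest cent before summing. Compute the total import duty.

$82,713.20

Line 1 (91.74, Ulania, 1,647 liters, $227,335.41):
Base rate for 91.74 is 35%.
91.74 has an FTA preferential rate, but origin Ulania is not Talia; base rate stands.
Duty = $227,335.41 × 35% = $79,567.39.
Line 2 (25.69, Ulania, 67 units, $8,402.47):
Base rate for 25.69 is $4.94/unit.
25.69 has an FTA preferential rate, but origin Ulania is not Talia; base rate stands.
Additional duty on 25.69 from Ulania: +33.5% ad valorem. Applied ad valorem rate = 33.5%.
Duty = $8,402.47 × 33.5% + 67 × $4.94 = $3,145.81.
Total = $79,567.39 + $3,145.81 = $82,713.20.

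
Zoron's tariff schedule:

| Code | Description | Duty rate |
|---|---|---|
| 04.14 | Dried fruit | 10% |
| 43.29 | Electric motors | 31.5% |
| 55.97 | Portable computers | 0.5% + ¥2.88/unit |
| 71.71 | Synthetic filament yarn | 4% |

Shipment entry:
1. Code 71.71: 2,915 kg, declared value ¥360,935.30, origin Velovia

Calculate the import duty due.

¥14,437.41

Line 1 (71.71, Velovia, 2,915 kg, ¥360,935.30):
Base rate for 71.71 is 4%.
Duty = ¥360,935.30 × 4% = ¥14,437.41.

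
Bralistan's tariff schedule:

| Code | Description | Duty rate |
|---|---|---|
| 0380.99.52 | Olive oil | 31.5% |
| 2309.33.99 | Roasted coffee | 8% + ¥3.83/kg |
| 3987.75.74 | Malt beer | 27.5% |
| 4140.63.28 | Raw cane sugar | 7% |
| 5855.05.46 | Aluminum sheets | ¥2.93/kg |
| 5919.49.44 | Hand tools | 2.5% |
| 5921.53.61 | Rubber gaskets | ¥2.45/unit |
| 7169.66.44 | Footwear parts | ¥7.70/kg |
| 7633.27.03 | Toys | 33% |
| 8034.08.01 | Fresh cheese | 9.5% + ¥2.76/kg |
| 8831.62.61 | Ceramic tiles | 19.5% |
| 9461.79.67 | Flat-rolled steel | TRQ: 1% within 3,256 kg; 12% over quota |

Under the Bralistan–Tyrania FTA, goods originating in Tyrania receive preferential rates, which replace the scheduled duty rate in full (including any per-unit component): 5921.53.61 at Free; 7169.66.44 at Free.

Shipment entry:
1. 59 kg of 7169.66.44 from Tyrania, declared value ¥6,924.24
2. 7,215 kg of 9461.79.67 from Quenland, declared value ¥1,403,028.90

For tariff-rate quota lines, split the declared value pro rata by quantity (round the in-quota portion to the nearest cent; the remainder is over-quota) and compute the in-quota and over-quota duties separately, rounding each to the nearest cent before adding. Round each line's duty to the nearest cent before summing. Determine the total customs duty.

¥98,715.68

Line 1 (7169.66.44, Tyrania, 59 kg, ¥6,924.24):
Base rate for 7169.66.44 is ¥7.70/kg.
Origin Tyrania qualifies under the Bralistan–Tyrania agreement and 7169.66.44 is covered: preferential rate Free applies instead.
Duty = ¥6,924.24 × 0% = ¥0.00.
Line 2 (9461.79.67, Quenland, 7,215 kg, ¥1,403,028.90):
Code 9461.79.67 is under a tariff-rate quota (threshold 3,256 kg). In-quota: 3,256 kg at 1%; over-quota: 3,959 kg at 12%.
Pro-rata value split: in-quota = ¥1,403,028.90 × 3,256/7,215 = ¥633,161.76; over-quota = ¥1,403,028.90 − ¥633,161.76 = ¥769,867.14.
In-quota duty = ¥633,161.76 × 1% = ¥6,331.62. Over-quota duty = ¥769,867.14 × 12% = ¥92,384.06.
Line duty = ¥6,331.62 + ¥92,384.06 = ¥98,715.68.
Total = ¥0.00 + ¥98,715.68 = ¥98,715.68.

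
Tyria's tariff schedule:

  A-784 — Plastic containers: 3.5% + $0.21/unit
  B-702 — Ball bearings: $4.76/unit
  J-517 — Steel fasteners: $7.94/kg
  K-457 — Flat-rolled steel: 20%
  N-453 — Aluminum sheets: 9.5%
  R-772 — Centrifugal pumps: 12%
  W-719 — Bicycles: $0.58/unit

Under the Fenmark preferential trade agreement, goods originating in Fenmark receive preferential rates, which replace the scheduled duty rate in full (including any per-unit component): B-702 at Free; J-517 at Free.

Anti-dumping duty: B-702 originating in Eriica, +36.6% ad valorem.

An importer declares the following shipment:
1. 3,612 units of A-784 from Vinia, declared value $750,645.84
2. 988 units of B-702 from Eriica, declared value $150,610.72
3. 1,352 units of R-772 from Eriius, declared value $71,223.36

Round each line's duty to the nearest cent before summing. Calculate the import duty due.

$95,404.32

Line 1 (A-784, Vinia, 3,612 units, $750,645.84):
Base rate for A-784 is 3.5% + $0.21/unit.
Duty = $750,645.84 × 3.5% + 3,612 × $0.21 = $27,031.12.
Line 2 (B-702, Eriica, 988 units, $150,610.72):
Base rate for B-702 is $4.76/unit.
B-702 has an FTA preferential rate, but origin Eriica is not Fenmark; base rate stands.
Additional duty on B-702 from Eriica: +36.6% ad valorem. Applied ad valorem rate = 36.6%.
Duty = $150,610.72 × 36.6% + 988 × $4.76 = $59,826.40.
Line 3 (R-772, Eriius, 1,352 units, $71,223.36):
Base rate for R-772 is 12%.
Duty = $71,223.36 × 12% = $8,546.80.
Total = $27,031.12 + $59,826.40 + $8,546.80 = $95,404.32.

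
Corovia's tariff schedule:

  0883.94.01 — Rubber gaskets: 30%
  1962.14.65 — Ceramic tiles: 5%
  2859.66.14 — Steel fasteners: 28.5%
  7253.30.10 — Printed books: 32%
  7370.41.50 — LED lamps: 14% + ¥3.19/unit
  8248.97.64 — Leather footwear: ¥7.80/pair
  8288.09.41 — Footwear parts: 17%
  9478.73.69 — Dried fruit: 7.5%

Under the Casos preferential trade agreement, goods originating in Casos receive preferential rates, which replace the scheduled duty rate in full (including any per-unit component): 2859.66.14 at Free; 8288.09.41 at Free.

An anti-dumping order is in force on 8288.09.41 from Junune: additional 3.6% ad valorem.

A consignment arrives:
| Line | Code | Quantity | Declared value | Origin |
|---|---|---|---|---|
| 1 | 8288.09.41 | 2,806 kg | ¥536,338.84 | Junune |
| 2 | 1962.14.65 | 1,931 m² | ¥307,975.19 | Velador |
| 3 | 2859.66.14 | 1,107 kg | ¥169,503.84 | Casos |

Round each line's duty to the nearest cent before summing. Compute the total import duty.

Line 1 (8288.09.41, Junune, 2,806 kg, ¥536,338.84):
Base rate for 8288.09.41 is 17%.
8288.09.41 has an FTA preferential rate, but origin Junune is not Casos; base rate stands.
Additional duty on 8288.09.41 from Junune: +3.6%. Applied ad valorem rate: 17% + 3.6% = 20.6%.
Duty = ¥536,338.84 × 20.6% = ¥110,485.80.
Line 2 (1962.14.65, Velador, 1,931 m², ¥307,975.19):
Base rate for 1962.14.65 is 5%.
Duty = ¥307,975.19 × 5% = ¥15,398.76.
Line 3 (2859.66.14, Casos, 1,107 kg, ¥169,503.84):
Base rate for 2859.66.14 is 28.5%.
Origin Casos qualifies under the Corovia–Casos agreement and 2859.66.14 is covered: preferential rate Free applies instead.
Duty = ¥169,503.84 × 0% = ¥0.00.
Total = ¥110,485.80 + ¥15,398.76 + ¥0.00 = ¥125,884.56.

¥125,884.56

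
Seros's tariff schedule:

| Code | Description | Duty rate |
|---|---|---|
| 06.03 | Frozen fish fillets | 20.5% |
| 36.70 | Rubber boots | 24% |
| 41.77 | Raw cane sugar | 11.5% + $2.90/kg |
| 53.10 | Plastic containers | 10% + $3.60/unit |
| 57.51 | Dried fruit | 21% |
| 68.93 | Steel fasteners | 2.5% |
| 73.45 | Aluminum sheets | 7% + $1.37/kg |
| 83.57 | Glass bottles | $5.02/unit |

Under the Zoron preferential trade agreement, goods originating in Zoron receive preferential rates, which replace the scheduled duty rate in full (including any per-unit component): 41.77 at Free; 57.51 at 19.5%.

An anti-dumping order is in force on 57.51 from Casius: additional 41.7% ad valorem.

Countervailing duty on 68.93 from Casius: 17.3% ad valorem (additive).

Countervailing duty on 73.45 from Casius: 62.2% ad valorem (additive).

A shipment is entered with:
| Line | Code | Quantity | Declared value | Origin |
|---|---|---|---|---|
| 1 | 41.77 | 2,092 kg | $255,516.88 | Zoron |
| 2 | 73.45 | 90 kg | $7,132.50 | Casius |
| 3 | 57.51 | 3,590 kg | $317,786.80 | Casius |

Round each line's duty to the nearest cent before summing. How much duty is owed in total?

Line 1 (41.77, Zoron, 2,092 kg, $255,516.88):
Base rate for 41.77 is 11.5% + $2.90/kg.
Origin Zoron qualifies under the Seros–Zoron agreement and 41.77 is covered: preferential rate Free applies instead.
Duty = $255,516.88 × 0% = $0.00.
Line 2 (73.45, Casius, 90 kg, $7,132.50):
Base rate for 73.45 is 7% + $1.37/kg.
Additional duty on 73.45 from Casius: +62.2%. Applied ad valorem rate: 7% + 62.2% = 69.2%.
Duty = $7,132.50 × 69.2% + 90 × $1.37 = $5,058.99.
Line 3 (57.51, Casius, 3,590 kg, $317,786.80):
Base rate for 57.51 is 21%.
57.51 has an FTA preferential rate, but origin Casius is not Zoron; base rate stands.
Additional duty on 57.51 from Casius: +41.7%. Applied ad valorem rate: 21% + 41.7% = 62.7%.
Duty = $317,786.80 × 62.7% = $199,252.32.
Total = $0.00 + $5,058.99 + $199,252.32 = $204,311.31.

$204,311.31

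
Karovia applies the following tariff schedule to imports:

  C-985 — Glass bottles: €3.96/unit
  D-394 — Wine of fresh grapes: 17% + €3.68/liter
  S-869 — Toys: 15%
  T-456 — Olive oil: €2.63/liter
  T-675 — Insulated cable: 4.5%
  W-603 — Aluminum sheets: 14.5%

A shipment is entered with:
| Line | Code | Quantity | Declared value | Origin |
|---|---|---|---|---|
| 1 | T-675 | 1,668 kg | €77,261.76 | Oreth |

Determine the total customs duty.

€3,476.78

Line 1 (T-675, Oreth, 1,668 kg, €77,261.76):
Base rate for T-675 is 4.5%.
Duty = €77,261.76 × 4.5% = €3,476.78.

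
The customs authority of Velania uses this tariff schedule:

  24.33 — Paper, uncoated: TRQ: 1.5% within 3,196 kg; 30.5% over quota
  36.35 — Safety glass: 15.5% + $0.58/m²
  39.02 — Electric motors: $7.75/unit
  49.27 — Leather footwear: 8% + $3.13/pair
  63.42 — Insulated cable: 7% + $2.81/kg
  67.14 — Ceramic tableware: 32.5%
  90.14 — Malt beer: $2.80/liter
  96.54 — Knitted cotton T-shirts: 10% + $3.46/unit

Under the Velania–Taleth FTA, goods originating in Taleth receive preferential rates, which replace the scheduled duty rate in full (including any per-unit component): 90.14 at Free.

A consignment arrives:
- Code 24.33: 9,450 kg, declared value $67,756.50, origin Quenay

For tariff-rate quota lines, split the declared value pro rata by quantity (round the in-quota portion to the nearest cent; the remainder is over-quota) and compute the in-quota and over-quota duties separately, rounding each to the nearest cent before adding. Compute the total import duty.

Line 1 (24.33, Quenay, 9,450 kg, $67,756.50):
Code 24.33 is under a tariff-rate quota (threshold 3,196 kg). In-quota: 3,196 kg at 1.5%; over-quota: 6,254 kg at 30.5%.
Pro-rata value split: in-quota = $67,756.50 × 3,196/9,450 = $22,915.32; over-quota = $67,756.50 − $22,915.32 = $44,841.18.
In-quota duty = $22,915.32 × 1.5% = $343.73. Over-quota duty = $44,841.18 × 30.5% = $13,676.56.
Line duty = $343.73 + $13,676.56 = $14,020.29.

$14,020.29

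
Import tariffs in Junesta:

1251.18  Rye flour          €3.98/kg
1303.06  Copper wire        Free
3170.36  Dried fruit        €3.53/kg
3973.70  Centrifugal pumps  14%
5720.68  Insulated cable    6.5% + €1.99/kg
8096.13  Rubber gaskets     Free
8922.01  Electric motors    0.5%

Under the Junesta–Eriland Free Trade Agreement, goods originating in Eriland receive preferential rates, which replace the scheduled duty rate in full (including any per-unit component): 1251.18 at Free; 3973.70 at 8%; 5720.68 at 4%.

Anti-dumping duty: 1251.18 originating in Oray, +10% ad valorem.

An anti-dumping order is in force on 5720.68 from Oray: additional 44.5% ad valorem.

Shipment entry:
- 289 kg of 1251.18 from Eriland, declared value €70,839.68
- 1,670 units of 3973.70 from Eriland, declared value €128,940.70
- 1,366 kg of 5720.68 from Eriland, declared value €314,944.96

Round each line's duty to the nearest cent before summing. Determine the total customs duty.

Line 1 (1251.18, Eriland, 289 kg, €70,839.68):
Base rate for 1251.18 is €3.98/kg.
Origin Eriland qualifies under the Junesta–Eriland agreement and 1251.18 is covered: preferential rate Free applies instead.
The additional-duty order on 1251.18 targets Oray, not Eriland; it does not apply.
Duty = €70,839.68 × 0% = €0.00.
Line 2 (3973.70, Eriland, 1,670 units, €128,940.70):
Base rate for 3973.70 is 14%.
Origin Eriland qualifies under the Junesta–Eriland agreement and 3973.70 is covered: preferential rate 8% applies instead.
Duty = €128,940.70 × 8% = €10,315.26.
Line 3 (5720.68, Eriland, 1,366 kg, €314,944.96):
Base rate for 5720.68 is 6.5% + €1.99/kg.
Origin Eriland qualifies under the Junesta–Eriland agreement and 5720.68 is covered: preferential rate 4% applies instead.
The additional-duty order on 5720.68 targets Oray, not Eriland; it does not apply.
Duty = €314,944.96 × 4% = €12,597.80.
Total = €0.00 + €10,315.26 + €12,597.80 = €22,913.06.

€22,913.06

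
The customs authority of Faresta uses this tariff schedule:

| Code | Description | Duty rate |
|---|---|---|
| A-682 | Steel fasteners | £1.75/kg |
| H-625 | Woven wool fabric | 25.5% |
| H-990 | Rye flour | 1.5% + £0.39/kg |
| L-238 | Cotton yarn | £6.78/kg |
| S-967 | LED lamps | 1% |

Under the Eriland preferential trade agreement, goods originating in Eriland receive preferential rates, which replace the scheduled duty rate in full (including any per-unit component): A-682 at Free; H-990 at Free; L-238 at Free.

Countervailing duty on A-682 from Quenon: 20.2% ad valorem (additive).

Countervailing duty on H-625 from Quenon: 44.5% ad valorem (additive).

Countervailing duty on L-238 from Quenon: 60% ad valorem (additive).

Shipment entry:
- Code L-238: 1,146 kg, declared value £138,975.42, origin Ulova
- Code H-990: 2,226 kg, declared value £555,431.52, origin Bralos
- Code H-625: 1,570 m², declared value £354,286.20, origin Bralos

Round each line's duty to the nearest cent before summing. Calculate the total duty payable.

£107,312.47

Line 1 (L-238, Ulova, 1,146 kg, £138,975.42):
Base rate for L-238 is £6.78/kg.
L-238 has an FTA preferential rate, but origin Ulova is not Eriland; base rate stands.
The additional-duty order on L-238 targets Quenon, not Ulova; it does not apply.
Duty = 1,146 × £6.78 = £7,769.88.
Line 2 (H-990, Bralos, 2,226 kg, £555,431.52):
Base rate for H-990 is 1.5% + £0.39/kg.
H-990 has an FTA preferential rate, but origin Bralos is not Eriland; base rate stands.
Duty = £555,431.52 × 1.5% + 2,226 × £0.39 = £9,199.61.
Line 3 (H-625, Bralos, 1,570 m², £354,286.20):
Base rate for H-625 is 25.5%.
The additional-duty order on H-625 targets Quenon, not Bralos; it does not apply.
Duty = £354,286.20 × 25.5% = £90,342.98.
Total = £7,769.88 + £9,199.61 + £90,342.98 = £107,312.47.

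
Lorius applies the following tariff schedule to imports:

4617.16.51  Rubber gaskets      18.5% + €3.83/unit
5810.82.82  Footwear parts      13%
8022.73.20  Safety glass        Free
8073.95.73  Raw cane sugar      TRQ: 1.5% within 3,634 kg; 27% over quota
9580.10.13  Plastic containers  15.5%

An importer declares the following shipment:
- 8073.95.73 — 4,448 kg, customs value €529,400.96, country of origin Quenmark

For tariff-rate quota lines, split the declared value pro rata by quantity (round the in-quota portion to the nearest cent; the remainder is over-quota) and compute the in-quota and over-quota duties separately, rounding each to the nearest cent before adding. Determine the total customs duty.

Line 1 (8073.95.73, Quenmark, 4,448 kg, €529,400.96):
Code 8073.95.73 is under a tariff-rate quota (threshold 3,634 kg). In-quota: 3,634 kg at 1.5%; over-quota: 814 kg at 27%.
Pro-rata value split: in-quota = €529,400.96 × 3,634/4,448 = €432,518.68; over-quota = €529,400.96 − €432,518.68 = €96,882.28.
In-quota duty = €432,518.68 × 1.5% = €6,487.78. Over-quota duty = €96,882.28 × 27% = €26,158.22.
Line duty = €6,487.78 + €26,158.22 = €32,646.00.

€32,646.00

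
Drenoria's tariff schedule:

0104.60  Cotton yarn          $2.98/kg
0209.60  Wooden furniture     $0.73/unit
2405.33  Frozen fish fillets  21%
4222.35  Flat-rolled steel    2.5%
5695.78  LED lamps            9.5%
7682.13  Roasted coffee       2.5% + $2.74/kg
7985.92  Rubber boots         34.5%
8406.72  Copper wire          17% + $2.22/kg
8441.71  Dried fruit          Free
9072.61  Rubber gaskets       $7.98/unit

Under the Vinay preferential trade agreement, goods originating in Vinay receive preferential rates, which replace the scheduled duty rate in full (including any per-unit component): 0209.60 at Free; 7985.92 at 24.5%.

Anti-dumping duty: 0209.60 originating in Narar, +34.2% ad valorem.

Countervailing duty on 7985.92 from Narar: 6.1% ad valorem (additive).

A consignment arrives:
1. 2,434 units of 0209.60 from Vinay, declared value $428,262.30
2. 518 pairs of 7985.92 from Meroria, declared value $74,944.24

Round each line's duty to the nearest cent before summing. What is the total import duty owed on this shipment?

$25,855.76

Line 1 (0209.60, Vinay, 2,434 units, $428,262.30):
Base rate for 0209.60 is $0.73/unit.
Origin Vinay qualifies under the Drenoria–Vinay agreement and 0209.60 is covered: preferential rate Free applies instead.
The additional-duty order on 0209.60 targets Narar, not Vinay; it does not apply.
Duty = $428,262.30 × 0% = $0.00.
Line 2 (7985.92, Meroria, 518 pairs, $74,944.24):
Base rate for 7985.92 is 34.5%.
7985.92 has an FTA preferential rate, but origin Meroria is not Vinay; base rate stands.
The additional-duty order on 7985.92 targets Narar, not Meroria; it does not apply.
Duty = $74,944.24 × 34.5% = $25,855.76.
Total = $0.00 + $25,855.76 = $25,855.76.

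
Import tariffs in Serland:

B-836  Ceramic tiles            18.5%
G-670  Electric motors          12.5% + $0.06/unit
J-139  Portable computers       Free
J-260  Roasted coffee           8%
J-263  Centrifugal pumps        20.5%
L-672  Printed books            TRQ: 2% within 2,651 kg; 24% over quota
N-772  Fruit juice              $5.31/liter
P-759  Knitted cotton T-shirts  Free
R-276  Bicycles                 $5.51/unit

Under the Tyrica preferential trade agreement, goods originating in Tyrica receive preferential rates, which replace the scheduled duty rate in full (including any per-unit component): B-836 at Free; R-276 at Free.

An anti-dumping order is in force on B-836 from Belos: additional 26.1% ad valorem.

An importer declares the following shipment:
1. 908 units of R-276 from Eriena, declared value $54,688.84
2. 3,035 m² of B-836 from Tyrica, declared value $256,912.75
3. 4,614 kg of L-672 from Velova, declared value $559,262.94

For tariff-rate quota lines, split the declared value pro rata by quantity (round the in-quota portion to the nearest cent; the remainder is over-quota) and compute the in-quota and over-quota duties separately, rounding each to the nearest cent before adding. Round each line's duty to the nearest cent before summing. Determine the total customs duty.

Line 1 (R-276, Eriena, 908 units, $54,688.84):
Base rate for R-276 is $5.51/unit.
R-276 has an FTA preferential rate, but origin Eriena is not Tyrica; base rate stands.
Duty = 908 × $5.51 = $5,003.08.
Line 2 (B-836, Tyrica, 3,035 m², $256,912.75):
Base rate for B-836 is 18.5%.
Origin Tyrica qualifies under the Serland–Tyrica agreement and B-836 is covered: preferential rate Free applies instead.
The additional-duty order on B-836 targets Belos, not Tyrica; it does not apply.
Duty = $256,912.75 × 0% = $0.00.
Line 3 (L-672, Velova, 4,614 kg, $559,262.94):
Code L-672 is under a tariff-rate quota (threshold 2,651 kg). In-quota: 2,651 kg at 2%; over-quota: 1,963 kg at 24%.
Pro-rata value split: in-quota = $559,262.94 × 2,651/4,614 = $321,327.71; over-quota = $559,262.94 − $321,327.71 = $237,935.23.
In-quota duty = $321,327.71 × 2% = $6,426.55. Over-quota duty = $237,935.23 × 24% = $57,104.46.
Line duty = $6,426.55 + $57,104.46 = $63,531.01.
Total = $5,003.08 + $0.00 + $63,531.01 = $68,534.09.

$68,534.09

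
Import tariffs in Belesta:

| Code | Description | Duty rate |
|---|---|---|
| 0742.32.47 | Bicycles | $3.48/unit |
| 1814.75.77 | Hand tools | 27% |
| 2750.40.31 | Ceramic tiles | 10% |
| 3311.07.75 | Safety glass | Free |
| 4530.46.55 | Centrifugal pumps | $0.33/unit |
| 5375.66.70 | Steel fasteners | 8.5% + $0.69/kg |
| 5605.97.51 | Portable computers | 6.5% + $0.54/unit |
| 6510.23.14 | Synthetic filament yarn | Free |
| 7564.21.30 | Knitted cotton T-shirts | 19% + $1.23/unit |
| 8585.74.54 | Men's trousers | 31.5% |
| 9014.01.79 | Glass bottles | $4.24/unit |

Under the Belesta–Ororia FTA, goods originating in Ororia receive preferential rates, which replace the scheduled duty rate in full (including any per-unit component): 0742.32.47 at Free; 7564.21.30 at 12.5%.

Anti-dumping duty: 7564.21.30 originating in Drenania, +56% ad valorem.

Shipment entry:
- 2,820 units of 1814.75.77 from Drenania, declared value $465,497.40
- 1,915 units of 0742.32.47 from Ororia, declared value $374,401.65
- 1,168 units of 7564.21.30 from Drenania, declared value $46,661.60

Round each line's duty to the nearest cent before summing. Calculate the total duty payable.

Line 1 (1814.75.77, Drenania, 2,820 units, $465,497.40):
Base rate for 1814.75.77 is 27%.
Duty = $465,497.40 × 27% = $125,684.30.
Line 2 (0742.32.47, Ororia, 1,915 units, $374,401.65):
Base rate for 0742.32.47 is $3.48/unit.
Origin Ororia qualifies under the Belesta–Ororia agreement and 0742.32.47 is covered: preferential rate Free applies instead.
Duty = $374,401.65 × 0% = $0.00.
Line 3 (7564.21.30, Drenania, 1,168 units, $46,661.60):
Base rate for 7564.21.30 is 19% + $1.23/unit.
7564.21.30 has an FTA preferential rate, but origin Drenania is not Ororia; base rate stands.
Additional duty on 7564.21.30 from Drenania: +56%. Applied ad valorem rate: 19% + 56% = 75%.
Duty = $46,661.60 × 75% + 1,168 × $1.23 = $36,432.84.
Total = $125,684.30 + $0.00 + $36,432.84 = $162,117.14.

$162,117.14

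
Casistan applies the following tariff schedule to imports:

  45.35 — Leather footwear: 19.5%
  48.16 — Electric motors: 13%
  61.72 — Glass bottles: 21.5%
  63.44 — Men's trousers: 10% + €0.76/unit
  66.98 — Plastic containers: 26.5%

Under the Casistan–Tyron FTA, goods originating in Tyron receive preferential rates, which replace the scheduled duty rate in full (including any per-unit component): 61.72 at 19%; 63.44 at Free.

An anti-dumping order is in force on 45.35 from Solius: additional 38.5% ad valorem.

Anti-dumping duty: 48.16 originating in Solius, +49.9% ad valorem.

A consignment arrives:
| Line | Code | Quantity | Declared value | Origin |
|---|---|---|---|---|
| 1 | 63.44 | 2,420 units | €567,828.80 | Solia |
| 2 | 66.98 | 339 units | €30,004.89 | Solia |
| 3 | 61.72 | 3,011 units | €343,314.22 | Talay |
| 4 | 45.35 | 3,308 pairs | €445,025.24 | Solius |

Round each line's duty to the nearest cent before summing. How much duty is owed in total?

Line 1 (63.44, Solia, 2,420 units, €567,828.80):
Base rate for 63.44 is 10% + €0.76/unit.
63.44 has an FTA preferential rate, but origin Solia is not Tyron; base rate stands.
Duty = €567,828.80 × 10% + 2,420 × €0.76 = €58,622.08.
Line 2 (66.98, Solia, 339 units, €30,004.89):
Base rate for 66.98 is 26.5%.
Duty = €30,004.89 × 26.5% = €7,951.30.
Line 3 (61.72, Talay, 3,011 units, €343,314.22):
Base rate for 61.72 is 21.5%.
61.72 has an FTA preferential rate, but origin Talay is not Tyron; base rate stands.
Duty = €343,314.22 × 21.5% = €73,812.56.
Line 4 (45.35, Solius, 3,308 pairs, €445,025.24):
Base rate for 45.35 is 19.5%.
Additional duty on 45.35 from Solius: +38.5%. Applied ad valorem rate: 19.5% + 38.5% = 58%.
Duty = €445,025.24 × 58% = €258,114.64.
Total = €58,622.08 + €7,951.30 + €73,812.56 + €258,114.64 = €398,500.58.

€398,500.58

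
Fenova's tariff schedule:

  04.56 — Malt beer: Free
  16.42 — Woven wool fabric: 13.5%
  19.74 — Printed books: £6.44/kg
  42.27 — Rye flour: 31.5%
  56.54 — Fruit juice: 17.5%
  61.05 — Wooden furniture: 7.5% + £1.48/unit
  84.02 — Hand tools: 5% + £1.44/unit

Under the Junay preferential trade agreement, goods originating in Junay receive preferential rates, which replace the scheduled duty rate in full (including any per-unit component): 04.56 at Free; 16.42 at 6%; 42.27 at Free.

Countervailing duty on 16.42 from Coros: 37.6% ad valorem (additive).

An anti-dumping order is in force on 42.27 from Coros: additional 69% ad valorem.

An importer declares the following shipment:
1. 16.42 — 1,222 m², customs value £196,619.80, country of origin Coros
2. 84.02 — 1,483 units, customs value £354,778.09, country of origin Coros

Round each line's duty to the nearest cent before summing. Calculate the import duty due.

Line 1 (16.42, Coros, 1,222 m², £196,619.80):
Base rate for 16.42 is 13.5%.
16.42 has an FTA preferential rate, but origin Coros is not Junay; base rate stands.
Additional duty on 16.42 from Coros: +37.6%. Applied ad valorem rate: 13.5% + 37.6% = 51.1%.
Duty = £196,619.80 × 51.1% = £100,472.72.
Line 2 (84.02, Coros, 1,483 units, £354,778.09):
Base rate for 84.02 is 5% + £1.44/unit.
Duty = £354,778.09 × 5% + 1,483 × £1.44 = £19,874.42.
Total = £100,472.72 + £19,874.42 = £120,347.14.

£120,347.14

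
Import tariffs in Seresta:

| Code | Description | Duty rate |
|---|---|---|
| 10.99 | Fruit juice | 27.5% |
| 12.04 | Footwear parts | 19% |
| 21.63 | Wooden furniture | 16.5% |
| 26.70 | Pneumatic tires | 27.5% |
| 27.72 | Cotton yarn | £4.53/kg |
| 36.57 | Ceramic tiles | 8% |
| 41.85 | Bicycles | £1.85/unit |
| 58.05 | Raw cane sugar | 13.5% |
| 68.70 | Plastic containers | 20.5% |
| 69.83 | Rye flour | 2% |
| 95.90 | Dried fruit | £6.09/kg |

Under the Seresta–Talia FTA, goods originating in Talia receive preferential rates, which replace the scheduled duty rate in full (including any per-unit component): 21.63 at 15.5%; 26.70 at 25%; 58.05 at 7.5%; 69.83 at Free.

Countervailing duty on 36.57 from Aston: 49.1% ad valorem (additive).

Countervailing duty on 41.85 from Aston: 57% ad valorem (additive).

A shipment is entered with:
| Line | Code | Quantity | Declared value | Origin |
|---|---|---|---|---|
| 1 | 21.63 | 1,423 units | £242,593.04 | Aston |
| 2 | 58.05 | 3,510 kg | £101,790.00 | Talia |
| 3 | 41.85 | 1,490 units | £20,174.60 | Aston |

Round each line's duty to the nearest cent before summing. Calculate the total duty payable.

Line 1 (21.63, Aston, 1,423 units, £242,593.04):
Base rate for 21.63 is 16.5%.
21.63 has an FTA preferential rate, but origin Aston is not Talia; base rate stands.
Duty = £242,593.04 × 16.5% = £40,027.85.
Line 2 (58.05, Talia, 3,510 kg, £101,790.00):
Base rate for 58.05 is 13.5%.
Origin Talia qualifies under the Seresta–Talia agreement and 58.05 is covered: preferential rate 7.5% applies instead.
Duty = £101,790.00 × 7.5% = £7,634.25.
Line 3 (41.85, Aston, 1,490 units, £20,174.60):
Base rate for 41.85 is £1.85/unit.
Additional duty on 41.85 from Aston: +57% ad valorem. Applied ad valorem rate = 57%.
Duty = £20,174.60 × 57% + 1,490 × £1.85 = £14,256.02.
Total = £40,027.85 + £7,634.25 + £14,256.02 = £61,918.12.

£61,918.12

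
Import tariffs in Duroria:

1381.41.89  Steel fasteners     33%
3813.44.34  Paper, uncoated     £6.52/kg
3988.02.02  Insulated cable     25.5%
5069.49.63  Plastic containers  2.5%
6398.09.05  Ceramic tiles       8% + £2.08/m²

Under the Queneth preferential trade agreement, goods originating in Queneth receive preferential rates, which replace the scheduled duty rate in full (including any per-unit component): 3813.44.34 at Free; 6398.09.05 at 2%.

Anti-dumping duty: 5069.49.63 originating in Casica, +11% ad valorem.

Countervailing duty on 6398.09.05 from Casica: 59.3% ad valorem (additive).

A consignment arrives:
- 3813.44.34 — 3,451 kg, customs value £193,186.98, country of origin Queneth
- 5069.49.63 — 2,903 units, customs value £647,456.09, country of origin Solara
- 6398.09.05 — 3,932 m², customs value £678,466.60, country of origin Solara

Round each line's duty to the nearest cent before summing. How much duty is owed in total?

£78,642.29

Line 1 (3813.44.34, Queneth, 3,451 kg, £193,186.98):
Base rate for 3813.44.34 is £6.52/kg.
Origin Queneth qualifies under the Duroria–Queneth agreement and 3813.44.34 is covered: preferential rate Free applies instead.
Duty = £193,186.98 × 0% = £0.00.
Line 2 (5069.49.63, Solara, 2,903 units, £647,456.09):
Base rate for 5069.49.63 is 2.5%.
The additional-duty order on 5069.49.63 targets Casica, not Solara; it does not apply.
Duty = £647,456.09 × 2.5% = £16,186.40.
Line 3 (6398.09.05, Solara, 3,932 m², £678,466.60):
Base rate for 6398.09.05 is 8% + £2.08/m².
6398.09.05 has an FTA preferential rate, but origin Solara is not Queneth; base rate stands.
The additional-duty order on 6398.09.05 targets Casica, not Solara; it does not apply.
Duty = £678,466.60 × 8% + 3,932 × £2.08 = £62,455.89.
Total = £0.00 + £16,186.40 + £62,455.89 = £78,642.29.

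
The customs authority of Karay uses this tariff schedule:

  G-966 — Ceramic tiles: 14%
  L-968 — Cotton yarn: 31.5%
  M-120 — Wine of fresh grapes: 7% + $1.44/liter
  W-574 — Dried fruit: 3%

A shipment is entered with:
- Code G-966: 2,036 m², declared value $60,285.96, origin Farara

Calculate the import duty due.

Line 1 (G-966, Farara, 2,036 m², $60,285.96):
Base rate for G-966 is 14%.
Duty = $60,285.96 × 14% = $8,440.03.

$8,440.03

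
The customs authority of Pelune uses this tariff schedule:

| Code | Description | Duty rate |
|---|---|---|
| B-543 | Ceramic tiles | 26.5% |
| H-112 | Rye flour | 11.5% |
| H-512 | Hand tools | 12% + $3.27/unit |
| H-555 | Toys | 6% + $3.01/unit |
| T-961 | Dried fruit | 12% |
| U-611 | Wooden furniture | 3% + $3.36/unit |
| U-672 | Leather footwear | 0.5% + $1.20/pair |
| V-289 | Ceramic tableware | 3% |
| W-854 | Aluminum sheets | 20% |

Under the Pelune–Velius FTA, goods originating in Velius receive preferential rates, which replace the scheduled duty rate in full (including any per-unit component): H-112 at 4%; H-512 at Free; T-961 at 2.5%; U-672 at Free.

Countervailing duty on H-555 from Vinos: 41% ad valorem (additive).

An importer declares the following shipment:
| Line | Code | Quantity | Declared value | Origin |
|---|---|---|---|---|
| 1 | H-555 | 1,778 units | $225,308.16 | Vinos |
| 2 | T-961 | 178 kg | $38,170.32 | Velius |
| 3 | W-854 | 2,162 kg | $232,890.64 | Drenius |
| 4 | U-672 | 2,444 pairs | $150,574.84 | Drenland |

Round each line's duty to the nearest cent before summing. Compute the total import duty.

$162,464.68

Line 1 (H-555, Vinos, 1,778 units, $225,308.16):
Base rate for H-555 is 6% + $3.01/unit.
Additional duty on H-555 from Vinos: +41%. Applied ad valorem rate: 6% + 41% = 47%.
Duty = $225,308.16 × 47% + 1,778 × $3.01 = $111,246.62.
Line 2 (T-961, Velius, 178 kg, $38,170.32):
Base rate for T-961 is 12%.
Origin Velius qualifies under the Pelune–Velius agreement and T-961 is covered: preferential rate 2.5% applies instead.
Duty = $38,170.32 × 2.5% = $954.26.
Line 3 (W-854, Drenius, 2,162 kg, $232,890.64):
Base rate for W-854 is 20%.
Duty = $232,890.64 × 20% = $46,578.13.
Line 4 (U-672, Drenland, 2,444 pairs, $150,574.84):
Base rate for U-672 is 0.5% + $1.20/pair.
U-672 has an FTA preferential rate, but origin Drenland is not Velius; base rate stands.
Duty = $150,574.84 × 0.5% + 2,444 × $1.20 = $3,685.67.
Total = $111,246.62 + $954.26 + $46,578.13 + $3,685.67 = $162,464.68.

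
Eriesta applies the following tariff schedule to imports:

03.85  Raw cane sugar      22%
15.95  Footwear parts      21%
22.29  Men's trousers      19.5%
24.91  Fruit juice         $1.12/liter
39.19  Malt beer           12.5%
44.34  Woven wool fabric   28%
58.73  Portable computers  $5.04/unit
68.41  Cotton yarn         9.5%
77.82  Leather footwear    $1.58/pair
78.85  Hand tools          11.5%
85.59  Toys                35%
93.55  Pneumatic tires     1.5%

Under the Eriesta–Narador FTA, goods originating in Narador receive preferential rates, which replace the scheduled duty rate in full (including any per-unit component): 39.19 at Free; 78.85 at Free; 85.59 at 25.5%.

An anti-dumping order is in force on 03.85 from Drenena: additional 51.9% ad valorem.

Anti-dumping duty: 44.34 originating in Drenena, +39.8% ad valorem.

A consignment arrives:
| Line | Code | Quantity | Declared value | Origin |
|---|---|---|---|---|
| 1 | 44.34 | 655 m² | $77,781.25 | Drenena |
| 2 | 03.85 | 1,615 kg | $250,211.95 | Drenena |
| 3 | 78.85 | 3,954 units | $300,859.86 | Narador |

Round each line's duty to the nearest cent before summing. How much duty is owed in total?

$237,642.32

Line 1 (44.34, Drenena, 655 m², $77,781.25):
Base rate for 44.34 is 28%.
Additional duty on 44.34 from Drenena: +39.8%. Applied ad valorem rate: 28% + 39.8% = 67.8%.
Duty = $77,781.25 × 67.8% = $52,735.69.
Line 2 (03.85, Drenena, 1,615 kg, $250,211.95):
Base rate for 03.85 is 22%.
Additional duty on 03.85 from Drenena: +51.9%. Applied ad valorem rate: 22% + 51.9% = 73.9%.
Duty = $250,211.95 × 73.9% = $184,906.63.
Line 3 (78.85, Narador, 3,954 units, $300,859.86):
Base rate for 78.85 is 11.5%.
Origin Narador qualifies under the Eriesta–Narador agreement and 78.85 is covered: preferential rate Free applies instead.
Duty = $300,859.86 × 0% = $0.00.
Total = $52,735.69 + $184,906.63 + $0.00 = $237,642.32.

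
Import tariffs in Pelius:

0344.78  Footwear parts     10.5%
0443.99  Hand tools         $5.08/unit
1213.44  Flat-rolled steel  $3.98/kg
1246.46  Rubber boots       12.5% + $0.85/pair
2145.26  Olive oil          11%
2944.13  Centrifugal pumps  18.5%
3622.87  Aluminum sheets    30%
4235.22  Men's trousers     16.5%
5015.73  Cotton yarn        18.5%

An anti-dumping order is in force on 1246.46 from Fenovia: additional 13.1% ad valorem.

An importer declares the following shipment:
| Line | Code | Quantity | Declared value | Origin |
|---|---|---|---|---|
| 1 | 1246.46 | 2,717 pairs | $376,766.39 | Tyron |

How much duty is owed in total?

Line 1 (1246.46, Tyron, 2,717 pairs, $376,766.39):
Base rate for 1246.46 is 12.5% + $0.85/pair.
The additional-duty order on 1246.46 targets Fenovia, not Tyron; it does not apply.
Duty = $376,766.39 × 12.5% + 2,717 × $0.85 = $49,405.25.

$49,405.25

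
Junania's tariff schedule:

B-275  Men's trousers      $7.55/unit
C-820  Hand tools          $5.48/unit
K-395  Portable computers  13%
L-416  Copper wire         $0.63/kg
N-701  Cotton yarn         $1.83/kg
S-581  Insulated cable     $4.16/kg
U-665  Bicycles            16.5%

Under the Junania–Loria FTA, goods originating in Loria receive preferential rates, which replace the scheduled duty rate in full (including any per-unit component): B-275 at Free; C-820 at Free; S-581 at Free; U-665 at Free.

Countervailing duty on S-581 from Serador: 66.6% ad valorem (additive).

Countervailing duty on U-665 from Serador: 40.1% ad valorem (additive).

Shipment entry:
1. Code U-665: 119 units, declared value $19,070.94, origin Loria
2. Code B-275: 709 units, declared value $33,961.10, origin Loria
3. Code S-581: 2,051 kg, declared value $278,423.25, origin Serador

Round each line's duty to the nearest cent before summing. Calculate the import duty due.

$193,962.04

Line 1 (U-665, Loria, 119 units, $19,070.94):
Base rate for U-665 is 16.5%.
Origin Loria qualifies under the Junania–Loria agreement and U-665 is covered: preferential rate Free applies instead.
The additional-duty order on U-665 targets Serador, not Loria; it does not apply.
Duty = $19,070.94 × 0% = $0.00.
Line 2 (B-275, Loria, 709 units, $33,961.10):
Base rate for B-275 is $7.55/unit.
Origin Loria qualifies under the Junania–Loria agreement and B-275 is covered: preferential rate Free applies instead.
Duty = $33,961.10 × 0% = $0.00.
Line 3 (S-581, Serador, 2,051 kg, $278,423.25):
Base rate for S-581 is $4.16/kg.
S-581 has an FTA preferential rate, but origin Serador is not Loria; base rate stands.
Additional duty on S-581 from Serador: +66.6% ad valorem. Applied ad valorem rate = 66.6%.
Duty = $278,423.25 × 66.6% + 2,051 × $4.16 = $193,962.04.
Total = $0.00 + $0.00 + $193,962.04 = $193,962.04.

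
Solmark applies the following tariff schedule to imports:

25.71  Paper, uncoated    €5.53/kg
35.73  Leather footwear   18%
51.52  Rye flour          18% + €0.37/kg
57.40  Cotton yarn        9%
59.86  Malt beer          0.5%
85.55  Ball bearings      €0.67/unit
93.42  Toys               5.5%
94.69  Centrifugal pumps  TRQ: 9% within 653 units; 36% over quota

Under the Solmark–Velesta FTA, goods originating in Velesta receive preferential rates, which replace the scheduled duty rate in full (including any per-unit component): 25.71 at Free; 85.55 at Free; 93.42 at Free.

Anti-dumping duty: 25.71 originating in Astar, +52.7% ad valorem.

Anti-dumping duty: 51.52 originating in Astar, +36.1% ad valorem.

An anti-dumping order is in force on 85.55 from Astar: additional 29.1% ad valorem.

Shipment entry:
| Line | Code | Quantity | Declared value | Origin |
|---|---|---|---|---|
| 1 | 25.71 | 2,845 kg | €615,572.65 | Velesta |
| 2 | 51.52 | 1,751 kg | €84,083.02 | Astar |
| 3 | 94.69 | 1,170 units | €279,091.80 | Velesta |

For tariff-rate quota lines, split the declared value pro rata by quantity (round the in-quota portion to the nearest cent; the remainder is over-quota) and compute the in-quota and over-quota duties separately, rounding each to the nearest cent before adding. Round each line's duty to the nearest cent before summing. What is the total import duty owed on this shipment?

Line 1 (25.71, Velesta, 2,845 kg, €615,572.65):
Base rate for 25.71 is €5.53/kg.
Origin Velesta qualifies under the Solmark–Velesta agreement and 25.71 is covered: preferential rate Free applies instead.
The additional-duty order on 25.71 targets Astar, not Velesta; it does not apply.
Duty = €615,572.65 × 0% = €0.00.
Line 2 (51.52, Astar, 1,751 kg, €84,083.02):
Base rate for 51.52 is 18% + €0.37/kg.
Additional duty on 51.52 from Astar: +36.1%. Applied ad valorem rate: 18% + 36.1% = 54.1%.
Duty = €84,083.02 × 54.1% + 1,751 × €0.37 = €46,136.78.
Line 3 (94.69, Velesta, 1,170 units, €279,091.80):
Code 94.69 is under a tariff-rate quota (threshold 653 units). In-quota: 653 units at 9%; over-quota: 517 units at 36%.
Pro-rata value split: in-quota = €279,091.80 × 653/1,170 = €155,766.62; over-quota = €279,091.80 − €155,766.62 = €123,325.18.
In-quota duty = €155,766.62 × 9% = €14,019.00. Over-quota duty = €123,325.18 × 36% = €44,397.06.
Line duty = €14,019.00 + €44,397.06 = €58,416.06.
Total = €0.00 + €46,136.78 + €58,416.06 = €104,552.84.

€104,552.84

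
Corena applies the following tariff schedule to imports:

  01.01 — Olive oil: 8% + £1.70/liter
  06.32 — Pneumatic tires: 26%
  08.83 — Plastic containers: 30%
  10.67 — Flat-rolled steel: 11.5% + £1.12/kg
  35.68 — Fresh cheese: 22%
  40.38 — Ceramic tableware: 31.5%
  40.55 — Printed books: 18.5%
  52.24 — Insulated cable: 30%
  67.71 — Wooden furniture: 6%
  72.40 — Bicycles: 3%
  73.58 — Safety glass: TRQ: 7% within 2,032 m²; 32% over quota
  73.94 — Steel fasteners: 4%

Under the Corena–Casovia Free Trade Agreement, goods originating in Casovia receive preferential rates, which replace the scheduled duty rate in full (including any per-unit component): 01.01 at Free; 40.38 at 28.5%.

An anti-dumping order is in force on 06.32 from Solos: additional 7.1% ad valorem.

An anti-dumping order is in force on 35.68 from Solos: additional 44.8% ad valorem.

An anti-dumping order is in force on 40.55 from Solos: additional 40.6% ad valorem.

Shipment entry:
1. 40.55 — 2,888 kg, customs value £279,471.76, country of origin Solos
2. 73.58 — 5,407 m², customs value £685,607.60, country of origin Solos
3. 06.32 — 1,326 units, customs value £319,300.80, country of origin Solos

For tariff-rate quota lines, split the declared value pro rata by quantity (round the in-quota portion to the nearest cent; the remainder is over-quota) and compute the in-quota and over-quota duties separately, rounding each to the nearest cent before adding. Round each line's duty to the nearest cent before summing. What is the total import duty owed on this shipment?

Line 1 (40.55, Solos, 2,888 kg, £279,471.76):
Base rate for 40.55 is 18.5%.
Additional duty on 40.55 from Solos: +40.6%. Applied ad valorem rate: 18.5% + 40.6% = 59.1%.
Duty = £279,471.76 × 59.1% = £165,167.81.
Line 2 (73.58, Solos, 5,407 m², £685,607.60):
Code 73.58 is under a tariff-rate quota (threshold 2,032 m²). In-quota: 2,032 m² at 7%; over-quota: 3,375 m² at 32%.
Pro-rata value split: in-quota = £685,607.60 × 2,032/5,407 = £257,657.60; over-quota = £685,607.60 − £257,657.60 = £427,950.00.
In-quota duty = £257,657.60 × 7% = £18,036.03. Over-quota duty = £427,950.00 × 32% = £136,944.00.
Line duty = £18,036.03 + £136,944.00 = £154,980.03.
Line 3 (06.32, Solos, 1,326 units, £319,300.80):
Base rate for 06.32 is 26%.
Additional duty on 06.32 from Solos: +7.1%. Applied ad valorem rate: 26% + 7.1% = 33.1%.
Duty = £319,300.80 × 33.1% = £105,688.56.
Total = £165,167.81 + £154,980.03 + £105,688.56 = £425,836.40.

£425,836.40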